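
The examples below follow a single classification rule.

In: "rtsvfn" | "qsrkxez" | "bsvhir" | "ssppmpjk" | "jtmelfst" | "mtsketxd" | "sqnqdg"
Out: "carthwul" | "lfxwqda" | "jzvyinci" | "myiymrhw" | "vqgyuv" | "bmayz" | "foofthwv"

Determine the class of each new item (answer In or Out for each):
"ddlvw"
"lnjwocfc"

Out, Out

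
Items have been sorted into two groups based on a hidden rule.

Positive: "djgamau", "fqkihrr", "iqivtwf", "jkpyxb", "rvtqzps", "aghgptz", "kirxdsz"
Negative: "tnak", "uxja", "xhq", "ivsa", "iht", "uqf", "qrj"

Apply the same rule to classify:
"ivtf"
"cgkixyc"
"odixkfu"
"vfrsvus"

The simplest hypothesis consistent with all the labels is: length ≥ 6.
"ivtf": Negative (length 4). "cgkixyc": Positive (length 7). "odixkfu": Positive (length 7). "vfrsvus": Positive (length 7).

Negative, Positive, Positive, Positive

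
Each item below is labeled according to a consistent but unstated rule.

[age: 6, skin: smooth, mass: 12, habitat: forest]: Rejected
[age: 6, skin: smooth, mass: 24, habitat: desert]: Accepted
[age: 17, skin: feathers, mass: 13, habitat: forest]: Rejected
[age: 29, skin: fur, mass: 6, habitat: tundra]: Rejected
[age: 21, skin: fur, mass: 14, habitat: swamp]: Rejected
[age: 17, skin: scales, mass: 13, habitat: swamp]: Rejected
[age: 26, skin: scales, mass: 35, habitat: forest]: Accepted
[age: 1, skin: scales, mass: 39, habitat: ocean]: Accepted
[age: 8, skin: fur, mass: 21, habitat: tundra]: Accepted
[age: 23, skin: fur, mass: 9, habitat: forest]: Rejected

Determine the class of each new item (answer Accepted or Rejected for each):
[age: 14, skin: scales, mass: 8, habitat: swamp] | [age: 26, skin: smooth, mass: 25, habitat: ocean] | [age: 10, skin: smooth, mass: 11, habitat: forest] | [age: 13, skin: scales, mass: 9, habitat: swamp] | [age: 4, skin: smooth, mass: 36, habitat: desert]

Rejected, Accepted, Rejected, Rejected, Accepted

The simplest hypothesis consistent with all the labels is: mass ≥ 21.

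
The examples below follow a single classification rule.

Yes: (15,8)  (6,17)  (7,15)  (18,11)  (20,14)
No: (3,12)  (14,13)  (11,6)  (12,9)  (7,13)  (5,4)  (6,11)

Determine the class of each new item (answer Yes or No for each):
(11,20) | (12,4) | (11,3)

Yes, No, No

The distinguishing property — max ≥ 15 — holds for all the 'Yes' cases and none of the 'No' cases.
(11,20) — max 20, hence Yes. (12,4) — max 12, hence No. (11,3) — max 11, hence No.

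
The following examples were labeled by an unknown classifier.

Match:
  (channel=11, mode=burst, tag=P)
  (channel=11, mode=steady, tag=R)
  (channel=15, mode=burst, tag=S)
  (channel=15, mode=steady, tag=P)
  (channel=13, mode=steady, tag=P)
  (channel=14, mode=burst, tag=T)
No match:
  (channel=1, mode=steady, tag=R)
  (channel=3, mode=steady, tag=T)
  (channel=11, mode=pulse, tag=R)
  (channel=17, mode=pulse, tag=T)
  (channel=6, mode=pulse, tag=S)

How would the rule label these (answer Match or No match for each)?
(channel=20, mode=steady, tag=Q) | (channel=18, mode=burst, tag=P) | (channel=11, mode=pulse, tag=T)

Match, Match, No match

The classifier is using: mode is not pulse AND channel ≥ 6.
(channel=20, mode=steady, tag=Q): Match (mode is steady, channel = 20). (channel=18, mode=burst, tag=P): Match (mode is burst, channel = 18). (channel=11, mode=pulse, tag=T): No match (mode is pulse, channel = 11).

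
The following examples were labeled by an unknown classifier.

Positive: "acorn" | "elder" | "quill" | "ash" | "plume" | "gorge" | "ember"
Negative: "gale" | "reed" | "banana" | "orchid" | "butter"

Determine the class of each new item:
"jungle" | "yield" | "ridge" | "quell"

Negative, Positive, Positive, Positive

The simplest hypothesis consistent with all the labels is: odd length.
"jungle": Negative (length 6).
"yield": Positive (length 5).
"ridge": Positive (length 5).
"quell": Positive (length 5).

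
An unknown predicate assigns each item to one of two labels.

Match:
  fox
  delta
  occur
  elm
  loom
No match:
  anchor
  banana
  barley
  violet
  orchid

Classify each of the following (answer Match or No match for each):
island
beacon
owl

The simplest hypothesis consistent with all the labels is: length ≤ 5.
island: length 6 — does not fit, so No match. beacon: length 6 — does not fit, so No match. owl: length 3 — fits, so Match.

No match, No match, Match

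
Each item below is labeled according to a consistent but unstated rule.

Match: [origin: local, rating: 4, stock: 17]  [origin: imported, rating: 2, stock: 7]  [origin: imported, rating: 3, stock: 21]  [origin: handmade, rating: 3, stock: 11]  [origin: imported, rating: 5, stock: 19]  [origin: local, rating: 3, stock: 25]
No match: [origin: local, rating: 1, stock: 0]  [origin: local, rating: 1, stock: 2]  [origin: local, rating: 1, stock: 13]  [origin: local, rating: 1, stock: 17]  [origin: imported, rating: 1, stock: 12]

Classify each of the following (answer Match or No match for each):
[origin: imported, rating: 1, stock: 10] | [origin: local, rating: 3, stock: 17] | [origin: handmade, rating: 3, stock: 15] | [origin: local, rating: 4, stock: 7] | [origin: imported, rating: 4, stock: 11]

No match, Match, Match, Match, Match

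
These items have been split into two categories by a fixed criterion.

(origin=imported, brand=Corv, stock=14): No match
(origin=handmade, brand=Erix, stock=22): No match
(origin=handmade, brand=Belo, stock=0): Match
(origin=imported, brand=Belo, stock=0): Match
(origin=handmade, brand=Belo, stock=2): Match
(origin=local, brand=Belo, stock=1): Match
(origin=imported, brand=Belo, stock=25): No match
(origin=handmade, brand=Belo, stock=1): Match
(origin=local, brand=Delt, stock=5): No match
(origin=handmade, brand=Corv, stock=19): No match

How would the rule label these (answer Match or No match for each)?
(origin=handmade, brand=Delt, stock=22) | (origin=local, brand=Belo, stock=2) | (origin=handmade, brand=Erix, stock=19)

No match, Match, No match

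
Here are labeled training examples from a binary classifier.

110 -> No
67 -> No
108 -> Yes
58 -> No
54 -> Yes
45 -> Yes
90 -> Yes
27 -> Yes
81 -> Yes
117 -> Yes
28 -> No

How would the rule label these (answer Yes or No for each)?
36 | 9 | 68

Yes, Yes, No

One predicate separates the groups cleanly: multiple of 3.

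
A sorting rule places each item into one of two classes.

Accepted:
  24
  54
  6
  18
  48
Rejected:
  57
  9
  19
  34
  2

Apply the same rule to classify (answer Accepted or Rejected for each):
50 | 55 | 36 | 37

Rejected, Rejected, Accepted, Rejected

The common property of the 'Accepted' items is: multiple of 6. No 'Rejected' item has it.
Rejected: 50, since 50 = 6·8 + 2. Rejected: 55, since 55 = 6·9 + 1. Accepted: 36, since 36 = 6·6. Rejected: 37, since 37 = 6·6 + 1.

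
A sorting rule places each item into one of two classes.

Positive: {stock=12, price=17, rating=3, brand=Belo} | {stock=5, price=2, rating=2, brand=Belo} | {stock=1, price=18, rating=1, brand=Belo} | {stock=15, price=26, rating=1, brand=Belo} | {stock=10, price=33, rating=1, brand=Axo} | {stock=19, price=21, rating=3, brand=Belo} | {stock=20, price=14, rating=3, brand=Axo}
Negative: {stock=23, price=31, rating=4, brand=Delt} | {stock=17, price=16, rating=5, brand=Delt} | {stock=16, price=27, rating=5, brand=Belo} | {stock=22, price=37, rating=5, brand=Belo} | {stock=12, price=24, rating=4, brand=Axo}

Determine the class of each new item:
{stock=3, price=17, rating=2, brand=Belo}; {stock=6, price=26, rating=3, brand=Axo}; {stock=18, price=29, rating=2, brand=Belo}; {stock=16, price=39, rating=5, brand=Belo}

Positive, Positive, Positive, Negative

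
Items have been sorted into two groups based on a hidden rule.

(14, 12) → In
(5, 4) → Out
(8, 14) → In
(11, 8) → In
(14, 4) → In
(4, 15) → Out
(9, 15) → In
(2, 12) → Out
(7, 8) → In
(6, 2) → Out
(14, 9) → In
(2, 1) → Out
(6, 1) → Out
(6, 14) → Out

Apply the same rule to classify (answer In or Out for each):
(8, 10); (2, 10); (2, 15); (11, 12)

In, Out, Out, In

The rule appears to be: first ≥ 7.
(8, 10): In (first 8).
(2, 10): Out (first 2).
(2, 15): Out (first 2).
(11, 12): In (first 11).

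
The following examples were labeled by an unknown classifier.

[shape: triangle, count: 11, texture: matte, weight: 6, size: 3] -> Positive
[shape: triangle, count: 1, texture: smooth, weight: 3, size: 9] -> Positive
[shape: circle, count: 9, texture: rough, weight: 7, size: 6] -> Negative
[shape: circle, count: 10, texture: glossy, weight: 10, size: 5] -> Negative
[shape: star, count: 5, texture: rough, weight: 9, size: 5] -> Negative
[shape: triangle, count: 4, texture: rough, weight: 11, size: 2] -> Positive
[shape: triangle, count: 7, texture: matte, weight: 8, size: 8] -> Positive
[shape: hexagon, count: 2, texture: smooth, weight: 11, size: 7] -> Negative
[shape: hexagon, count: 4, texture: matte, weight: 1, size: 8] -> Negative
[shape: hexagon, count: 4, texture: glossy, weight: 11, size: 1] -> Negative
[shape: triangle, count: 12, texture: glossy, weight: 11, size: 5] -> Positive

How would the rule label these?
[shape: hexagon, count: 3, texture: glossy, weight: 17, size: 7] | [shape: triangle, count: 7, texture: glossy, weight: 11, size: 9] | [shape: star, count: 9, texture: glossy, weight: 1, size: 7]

Negative, Positive, Negative

Rule: shape is triangle. This holds for each 'Positive' example and fails for each 'Negative' one.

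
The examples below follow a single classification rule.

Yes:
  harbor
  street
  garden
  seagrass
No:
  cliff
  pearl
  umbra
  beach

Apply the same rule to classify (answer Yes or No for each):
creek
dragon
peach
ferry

A rule that fits every label: even length — true of each 'Yes' example, false of each 'No' one.
creek — length 5, hence No. dragon — length 6, hence Yes. peach — length 5, hence No. ferry — length 5, hence No.

No, Yes, No, No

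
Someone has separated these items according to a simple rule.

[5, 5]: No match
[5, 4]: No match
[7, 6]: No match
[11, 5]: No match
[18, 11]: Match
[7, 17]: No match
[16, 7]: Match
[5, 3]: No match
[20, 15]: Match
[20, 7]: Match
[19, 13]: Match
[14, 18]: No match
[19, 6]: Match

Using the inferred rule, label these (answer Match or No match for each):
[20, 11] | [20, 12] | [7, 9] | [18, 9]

Match, Match, No match, Match

The classifier is using: first ≥ 15.
[20, 11] — first 20, hence Match.
[20, 12] — first 20, hence Match.
[7, 9] — first 7, hence No match.
[18, 9] — first 18, hence Match.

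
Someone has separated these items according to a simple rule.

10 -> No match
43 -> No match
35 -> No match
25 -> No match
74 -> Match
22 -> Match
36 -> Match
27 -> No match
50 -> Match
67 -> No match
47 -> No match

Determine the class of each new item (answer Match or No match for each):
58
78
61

A rule that fits every label: even AND at least 22 — true of each 'Match' example, false of each 'No match' one.
58: Match (58 is even, 58 ≥ 22).
78: Match (78 is even, 78 ≥ 22).
61: No match (61 is odd, 61 ≥ 22).

Match, Match, No match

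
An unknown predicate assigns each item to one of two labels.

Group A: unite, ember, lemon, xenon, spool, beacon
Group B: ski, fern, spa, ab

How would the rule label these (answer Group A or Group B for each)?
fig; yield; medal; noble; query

Group B, Group A, Group A, Group A, Group A

All 'Group A' examples share one property — length ≥ 5 — and every 'Group B' example lacks it.
fig: Group B (length 3). yield: Group A (length 5). medal: Group A (length 5). noble: Group A (length 5). query: Group A (length 5).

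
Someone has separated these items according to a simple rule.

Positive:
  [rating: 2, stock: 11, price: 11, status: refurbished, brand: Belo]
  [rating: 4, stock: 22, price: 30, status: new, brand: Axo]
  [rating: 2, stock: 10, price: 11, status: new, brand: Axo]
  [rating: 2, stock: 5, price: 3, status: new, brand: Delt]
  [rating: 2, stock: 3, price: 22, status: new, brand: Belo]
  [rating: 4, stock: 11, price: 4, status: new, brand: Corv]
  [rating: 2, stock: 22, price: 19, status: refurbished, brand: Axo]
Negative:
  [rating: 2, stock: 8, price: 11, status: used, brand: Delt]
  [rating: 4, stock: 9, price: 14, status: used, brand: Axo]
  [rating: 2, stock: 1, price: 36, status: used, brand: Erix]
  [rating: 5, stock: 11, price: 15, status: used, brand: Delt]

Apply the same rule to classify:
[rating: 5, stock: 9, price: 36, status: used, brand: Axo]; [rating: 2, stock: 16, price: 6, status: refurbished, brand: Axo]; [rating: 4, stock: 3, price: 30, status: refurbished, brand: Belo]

The distinguishing property — status is not used — holds for all the 'Positive' cases and none of the 'Negative' cases.
[rating: 5, stock: 9, price: 36, status: used, brand: Axo] — status is used, hence Negative. [rating: 2, stock: 16, price: 6, status: refurbished, brand: Axo] — status is refurbished, hence Positive. [rating: 4, stock: 3, price: 30, status: refurbished, brand: Belo] — status is refurbished, hence Positive.

Negative, Positive, Positive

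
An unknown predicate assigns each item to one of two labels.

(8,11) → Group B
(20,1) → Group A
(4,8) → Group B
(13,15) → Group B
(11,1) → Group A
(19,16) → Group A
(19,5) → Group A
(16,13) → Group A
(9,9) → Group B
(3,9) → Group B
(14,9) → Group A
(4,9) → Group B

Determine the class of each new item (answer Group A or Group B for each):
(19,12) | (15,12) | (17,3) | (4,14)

Rule: first > second. This holds for each 'Group A' example and fails for each 'Group B' one.

Group A, Group A, Group A, Group B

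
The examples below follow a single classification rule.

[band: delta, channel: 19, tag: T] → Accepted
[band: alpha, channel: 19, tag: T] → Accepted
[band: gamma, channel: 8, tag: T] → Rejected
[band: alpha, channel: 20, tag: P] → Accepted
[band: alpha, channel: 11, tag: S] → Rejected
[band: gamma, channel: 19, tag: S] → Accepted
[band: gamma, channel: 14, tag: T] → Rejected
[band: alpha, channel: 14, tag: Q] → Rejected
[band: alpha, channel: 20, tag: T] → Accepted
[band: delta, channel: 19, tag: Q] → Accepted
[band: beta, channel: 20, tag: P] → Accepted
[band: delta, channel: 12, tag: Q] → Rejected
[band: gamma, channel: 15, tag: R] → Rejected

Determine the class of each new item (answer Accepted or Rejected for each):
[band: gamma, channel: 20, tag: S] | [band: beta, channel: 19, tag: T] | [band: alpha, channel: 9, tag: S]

The rule appears to be: channel ≥ 19.
[band: gamma, channel: 20, tag: S] → channel = 20 → Accepted.
[band: beta, channel: 19, tag: T] → channel = 19 → Accepted.
[band: alpha, channel: 9, tag: S] → channel = 9 → Rejected.

Accepted, Accepted, Rejected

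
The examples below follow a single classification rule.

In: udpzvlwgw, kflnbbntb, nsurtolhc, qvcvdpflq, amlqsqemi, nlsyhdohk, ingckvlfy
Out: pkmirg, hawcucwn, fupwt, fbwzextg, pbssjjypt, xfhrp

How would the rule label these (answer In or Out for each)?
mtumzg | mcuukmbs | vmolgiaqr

Out, Out, In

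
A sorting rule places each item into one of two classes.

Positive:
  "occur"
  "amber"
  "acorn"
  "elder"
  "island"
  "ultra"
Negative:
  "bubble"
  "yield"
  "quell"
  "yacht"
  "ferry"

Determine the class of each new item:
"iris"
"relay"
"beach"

Positive, Negative, Negative

A rule that fits every label: starts with a vowel — true of each 'Positive' example, false of each 'Negative' one.
"iris": Positive (starts with 'i'). "relay": Negative (starts with 'r'). "beach": Negative (starts with 'b').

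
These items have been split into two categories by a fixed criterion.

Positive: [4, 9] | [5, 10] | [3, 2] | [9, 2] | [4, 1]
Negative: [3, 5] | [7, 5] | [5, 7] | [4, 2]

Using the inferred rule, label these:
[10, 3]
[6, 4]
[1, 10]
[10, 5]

Positive, Negative, Positive, Positive

The classifier is using: sum is odd.
[10, 3]: Positive (10+3 = 13).
[6, 4]: Negative (6+4 = 10).
[1, 10]: Positive (1+10 = 11).
[10, 5]: Positive (10+5 = 15).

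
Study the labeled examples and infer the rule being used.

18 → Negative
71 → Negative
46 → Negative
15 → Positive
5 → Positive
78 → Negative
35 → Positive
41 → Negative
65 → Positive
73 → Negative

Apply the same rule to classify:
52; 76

'Positive' ⟺ multiple of 5.

Negative, Negative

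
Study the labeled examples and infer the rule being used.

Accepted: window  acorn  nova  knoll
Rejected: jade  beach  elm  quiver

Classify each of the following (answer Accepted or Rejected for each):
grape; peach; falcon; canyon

Rejected, Rejected, Accepted, Accepted

The common property of the 'Accepted' items is: contains 'n'. No 'Rejected' item has it.
grape → no 'n' → Rejected. peach → no 'n' → Rejected. falcon → has 'n' → Accepted. canyon → has 'n' → Accepted.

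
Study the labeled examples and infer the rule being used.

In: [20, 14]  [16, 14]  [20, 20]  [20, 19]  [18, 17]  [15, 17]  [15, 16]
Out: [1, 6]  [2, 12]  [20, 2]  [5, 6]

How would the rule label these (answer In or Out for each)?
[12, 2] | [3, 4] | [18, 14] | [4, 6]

Out, Out, In, Out

The rule appears to be: sum ≥ 30.
[12, 2]: Out (12+2 = 14). [3, 4]: Out (3+4 = 7). [18, 14]: In (18+14 = 32). [4, 6]: Out (4+6 = 10).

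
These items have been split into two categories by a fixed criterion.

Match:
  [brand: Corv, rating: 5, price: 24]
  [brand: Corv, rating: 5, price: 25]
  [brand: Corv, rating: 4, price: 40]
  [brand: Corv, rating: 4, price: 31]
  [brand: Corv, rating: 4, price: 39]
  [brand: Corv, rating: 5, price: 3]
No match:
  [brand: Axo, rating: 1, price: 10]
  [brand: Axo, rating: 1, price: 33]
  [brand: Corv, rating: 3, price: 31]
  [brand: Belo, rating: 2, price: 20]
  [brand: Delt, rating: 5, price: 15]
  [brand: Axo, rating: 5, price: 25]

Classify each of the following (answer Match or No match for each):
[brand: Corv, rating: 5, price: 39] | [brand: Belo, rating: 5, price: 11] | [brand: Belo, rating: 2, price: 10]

The rule appears to be: brand is Corv AND rating ≥ 4.
Match: [brand: Corv, rating: 5, price: 39], since brand is Corv, rating = 5. No match: [brand: Belo, rating: 5, price: 11], since brand is Belo, rating = 5. No match: [brand: Belo, rating: 2, price: 10], since brand is Belo, rating = 2.

Match, No match, No match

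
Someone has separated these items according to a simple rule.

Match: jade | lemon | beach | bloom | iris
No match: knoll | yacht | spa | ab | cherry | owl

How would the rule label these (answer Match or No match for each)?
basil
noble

The common property of the 'Match' items is: has ≥ 2 vowels. No 'No match' item has it.
basil → 2 vowels → Match. noble → 2 vowels → Match.

Match, Match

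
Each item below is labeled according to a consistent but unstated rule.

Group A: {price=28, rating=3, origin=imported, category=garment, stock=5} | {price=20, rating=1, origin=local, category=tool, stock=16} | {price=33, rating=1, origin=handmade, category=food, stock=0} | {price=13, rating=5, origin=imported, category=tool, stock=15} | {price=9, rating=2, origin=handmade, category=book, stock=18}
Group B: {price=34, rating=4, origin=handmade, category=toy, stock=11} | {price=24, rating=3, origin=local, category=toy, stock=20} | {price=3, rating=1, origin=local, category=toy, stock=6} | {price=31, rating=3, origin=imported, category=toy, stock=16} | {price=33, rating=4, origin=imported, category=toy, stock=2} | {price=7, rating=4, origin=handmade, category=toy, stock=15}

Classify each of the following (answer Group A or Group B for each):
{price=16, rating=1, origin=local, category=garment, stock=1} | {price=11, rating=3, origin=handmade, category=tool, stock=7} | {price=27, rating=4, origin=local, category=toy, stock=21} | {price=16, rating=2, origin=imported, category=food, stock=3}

The rule appears to be: category is not toy.

Group A, Group A, Group B, Group A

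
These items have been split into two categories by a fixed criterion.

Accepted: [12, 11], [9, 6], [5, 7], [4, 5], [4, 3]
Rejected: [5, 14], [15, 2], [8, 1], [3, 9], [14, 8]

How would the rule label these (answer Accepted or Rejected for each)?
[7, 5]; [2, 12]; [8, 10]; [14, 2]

Accepted, Rejected, Accepted, Rejected

The common property of the 'Accepted' items is: |first − second| ≤ 3. No 'Rejected' item has it.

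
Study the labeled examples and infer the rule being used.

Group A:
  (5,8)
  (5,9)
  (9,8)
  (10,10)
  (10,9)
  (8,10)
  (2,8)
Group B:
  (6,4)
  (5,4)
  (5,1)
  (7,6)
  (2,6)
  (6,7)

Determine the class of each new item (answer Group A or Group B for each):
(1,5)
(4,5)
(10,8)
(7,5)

Group B, Group B, Group A, Group B

All 'Group A' examples share one property — second ≥ 8 — and every 'Group B' example lacks it.
(1,5): second 5 — fails the rule, so Group B. (4,5): second 5 — fails the rule, so Group B. (10,8): second 8 — checks out, so Group A. (7,5): second 5 — fails the rule, so Group B.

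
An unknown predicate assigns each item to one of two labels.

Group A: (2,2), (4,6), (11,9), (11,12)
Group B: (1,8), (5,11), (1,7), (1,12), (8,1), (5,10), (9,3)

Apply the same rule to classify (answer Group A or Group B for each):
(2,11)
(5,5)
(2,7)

Group B, Group A, Group B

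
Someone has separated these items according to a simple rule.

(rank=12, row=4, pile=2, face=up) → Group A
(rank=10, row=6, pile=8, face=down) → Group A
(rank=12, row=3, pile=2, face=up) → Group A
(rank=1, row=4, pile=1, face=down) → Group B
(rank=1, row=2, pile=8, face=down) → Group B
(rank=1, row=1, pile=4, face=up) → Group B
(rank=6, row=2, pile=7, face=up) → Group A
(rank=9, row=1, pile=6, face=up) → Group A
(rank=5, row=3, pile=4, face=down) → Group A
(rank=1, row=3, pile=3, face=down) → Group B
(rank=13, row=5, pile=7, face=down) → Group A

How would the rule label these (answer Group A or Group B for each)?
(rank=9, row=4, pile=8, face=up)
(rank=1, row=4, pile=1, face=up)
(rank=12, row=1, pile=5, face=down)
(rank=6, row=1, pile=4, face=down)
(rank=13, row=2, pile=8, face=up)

The rule appears to be: rank ≥ 5.
(rank=9, row=4, pile=8, face=up) — rank = 9, hence Group A. (rank=1, row=4, pile=1, face=up) — rank = 1, hence Group B. (rank=12, row=1, pile=5, face=down) — rank = 12, hence Group A. (rank=6, row=1, pile=4, face=down) — rank = 6, hence Group A. (rank=13, row=2, pile=8, face=up) — rank = 13, hence Group A.

Group A, Group B, Group A, Group A, Group A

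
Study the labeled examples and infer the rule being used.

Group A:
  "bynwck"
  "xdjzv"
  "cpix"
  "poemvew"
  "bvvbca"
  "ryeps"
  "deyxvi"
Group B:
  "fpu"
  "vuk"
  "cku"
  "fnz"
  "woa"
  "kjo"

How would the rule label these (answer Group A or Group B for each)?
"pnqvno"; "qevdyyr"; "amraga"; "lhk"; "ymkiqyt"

The pattern is that an item is 'Group A' exactly when: length ≥ 4.
"pnqvno" → length 6 → Group A. "qevdyyr" → length 7 → Group A. "amraga" → length 6 → Group A. "lhk" → length 3 → Group B. "ymkiqyt" → length 7 → Group A.

Group A, Group A, Group A, Group B, Group A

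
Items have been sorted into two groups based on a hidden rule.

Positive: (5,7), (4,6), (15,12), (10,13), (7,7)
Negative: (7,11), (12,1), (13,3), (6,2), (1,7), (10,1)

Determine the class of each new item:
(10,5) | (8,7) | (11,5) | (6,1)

Negative, Positive, Negative, Negative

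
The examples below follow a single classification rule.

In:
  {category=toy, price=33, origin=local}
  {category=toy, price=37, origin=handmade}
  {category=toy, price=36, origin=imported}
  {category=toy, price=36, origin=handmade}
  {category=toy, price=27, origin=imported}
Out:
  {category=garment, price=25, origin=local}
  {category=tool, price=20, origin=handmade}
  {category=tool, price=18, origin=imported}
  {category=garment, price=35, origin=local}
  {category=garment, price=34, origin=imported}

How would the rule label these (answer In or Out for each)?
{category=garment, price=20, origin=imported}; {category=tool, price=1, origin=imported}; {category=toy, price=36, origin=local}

Out, Out, In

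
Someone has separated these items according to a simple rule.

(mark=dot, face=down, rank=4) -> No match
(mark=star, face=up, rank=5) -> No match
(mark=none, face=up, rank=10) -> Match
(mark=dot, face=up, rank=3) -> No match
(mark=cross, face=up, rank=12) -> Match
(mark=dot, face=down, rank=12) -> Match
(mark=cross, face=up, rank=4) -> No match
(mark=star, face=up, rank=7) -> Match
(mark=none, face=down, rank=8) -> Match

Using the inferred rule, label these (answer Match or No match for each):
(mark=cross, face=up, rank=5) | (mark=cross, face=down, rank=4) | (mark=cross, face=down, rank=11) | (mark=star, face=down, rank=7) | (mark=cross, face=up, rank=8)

No match, No match, Match, Match, Match

The pattern is that an item is 'Match' exactly when: rank ≥ 7.
No match: (mark=cross, face=up, rank=5), since rank = 5.
No match: (mark=cross, face=down, rank=4), since rank = 4.
Match: (mark=cross, face=down, rank=11), since rank = 11.
Match: (mark=star, face=down, rank=7), since rank = 7.
Match: (mark=cross, face=up, rank=8), since rank = 8.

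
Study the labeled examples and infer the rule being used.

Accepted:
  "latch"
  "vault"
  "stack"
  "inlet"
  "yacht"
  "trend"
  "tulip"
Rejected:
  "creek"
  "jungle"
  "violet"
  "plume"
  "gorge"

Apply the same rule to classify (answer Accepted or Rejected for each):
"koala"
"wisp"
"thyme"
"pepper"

Rejected, Rejected, Accepted, Rejected

A rule that fits every label: odd length AND contains 't' — true of each 'Accepted' example, false of each 'Rejected' one.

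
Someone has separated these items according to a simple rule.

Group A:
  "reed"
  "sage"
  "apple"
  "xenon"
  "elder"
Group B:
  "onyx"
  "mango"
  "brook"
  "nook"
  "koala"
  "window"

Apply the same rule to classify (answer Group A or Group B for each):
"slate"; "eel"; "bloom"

Group A, Group A, Group B

Rule: contains 'e'. This holds for each 'Group A' example and fails for each 'Group B' one.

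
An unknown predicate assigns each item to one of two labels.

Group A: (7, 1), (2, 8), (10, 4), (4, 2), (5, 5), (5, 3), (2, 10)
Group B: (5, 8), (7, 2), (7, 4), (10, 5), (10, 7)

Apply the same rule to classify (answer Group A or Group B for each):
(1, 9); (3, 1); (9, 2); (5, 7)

Every 'Group A' example satisfies: sum is even. None of the 'Group B' examples do.
(1, 9): Group A (1+9 = 10).
(3, 1): Group A (3+1 = 4).
(9, 2): Group B (9+2 = 11).
(5, 7): Group A (5+7 = 12).

Group A, Group A, Group B, Group A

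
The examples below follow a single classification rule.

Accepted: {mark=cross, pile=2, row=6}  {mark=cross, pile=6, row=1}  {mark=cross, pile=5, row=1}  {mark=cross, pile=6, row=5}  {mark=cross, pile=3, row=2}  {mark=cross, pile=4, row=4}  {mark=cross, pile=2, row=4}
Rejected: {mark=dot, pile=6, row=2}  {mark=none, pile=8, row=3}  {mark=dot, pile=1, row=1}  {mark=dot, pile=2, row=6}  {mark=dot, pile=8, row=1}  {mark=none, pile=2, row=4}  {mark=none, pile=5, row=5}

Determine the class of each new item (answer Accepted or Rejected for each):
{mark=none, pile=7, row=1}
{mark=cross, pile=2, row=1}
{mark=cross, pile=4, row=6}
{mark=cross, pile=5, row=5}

Rejected, Accepted, Accepted, Accepted

Every 'Accepted' example satisfies: mark is cross. None of the 'Rejected' examples do.
{mark=none, pile=7, row=1}: Rejected (mark is none).
{mark=cross, pile=2, row=1}: Accepted (mark is cross).
{mark=cross, pile=4, row=6}: Accepted (mark is cross).
{mark=cross, pile=5, row=5}: Accepted (mark is cross).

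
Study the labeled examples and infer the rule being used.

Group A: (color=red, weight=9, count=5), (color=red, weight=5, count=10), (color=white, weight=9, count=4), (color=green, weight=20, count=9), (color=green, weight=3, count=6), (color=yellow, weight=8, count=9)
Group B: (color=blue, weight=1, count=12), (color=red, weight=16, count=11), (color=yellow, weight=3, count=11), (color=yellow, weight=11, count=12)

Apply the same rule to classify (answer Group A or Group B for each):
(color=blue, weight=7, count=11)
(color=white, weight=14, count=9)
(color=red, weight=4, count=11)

Group B, Group A, Group B

The classifier is using: count ≤ 10.
(color=blue, weight=7, count=11): count = 11, doesn't qualify → Group B.
(color=white, weight=14, count=9): count = 9, has this property → Group A.
(color=red, weight=4, count=11): count = 11, doesn't qualify → Group B.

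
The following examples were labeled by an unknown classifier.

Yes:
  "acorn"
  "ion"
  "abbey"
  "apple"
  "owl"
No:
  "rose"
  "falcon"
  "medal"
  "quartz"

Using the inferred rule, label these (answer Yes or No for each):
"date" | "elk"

No, Yes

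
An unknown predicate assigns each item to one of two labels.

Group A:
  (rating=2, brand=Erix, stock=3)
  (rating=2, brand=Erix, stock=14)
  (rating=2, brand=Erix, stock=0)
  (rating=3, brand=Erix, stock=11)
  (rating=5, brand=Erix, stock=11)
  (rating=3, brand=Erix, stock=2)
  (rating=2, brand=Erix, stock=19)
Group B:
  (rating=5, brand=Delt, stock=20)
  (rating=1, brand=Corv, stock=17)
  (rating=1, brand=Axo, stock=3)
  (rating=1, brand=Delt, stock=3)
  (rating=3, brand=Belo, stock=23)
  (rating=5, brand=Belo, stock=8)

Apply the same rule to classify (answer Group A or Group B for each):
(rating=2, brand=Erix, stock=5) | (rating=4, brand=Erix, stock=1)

The rule appears to be: brand is Erix.
(rating=2, brand=Erix, stock=5) — brand is Erix, hence Group A. (rating=4, brand=Erix, stock=1) — brand is Erix, hence Group A.

Group A, Group A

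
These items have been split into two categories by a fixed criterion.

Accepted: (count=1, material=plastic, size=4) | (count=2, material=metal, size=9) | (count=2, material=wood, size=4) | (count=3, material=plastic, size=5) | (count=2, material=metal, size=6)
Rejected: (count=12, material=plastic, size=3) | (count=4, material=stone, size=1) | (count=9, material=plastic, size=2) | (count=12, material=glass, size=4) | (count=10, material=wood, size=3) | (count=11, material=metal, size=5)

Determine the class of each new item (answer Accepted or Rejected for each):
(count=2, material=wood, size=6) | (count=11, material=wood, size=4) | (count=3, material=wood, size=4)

The common property of the 'Accepted' items is: count ≤ 3. No 'Rejected' item has it.
(count=2, material=wood, size=6): count = 2 — meets the rule, so Accepted.
(count=11, material=wood, size=4): count = 11 — does not pass, so Rejected.
(count=3, material=wood, size=4): count = 3 — meets the rule, so Accepted.

Accepted, Rejected, Accepted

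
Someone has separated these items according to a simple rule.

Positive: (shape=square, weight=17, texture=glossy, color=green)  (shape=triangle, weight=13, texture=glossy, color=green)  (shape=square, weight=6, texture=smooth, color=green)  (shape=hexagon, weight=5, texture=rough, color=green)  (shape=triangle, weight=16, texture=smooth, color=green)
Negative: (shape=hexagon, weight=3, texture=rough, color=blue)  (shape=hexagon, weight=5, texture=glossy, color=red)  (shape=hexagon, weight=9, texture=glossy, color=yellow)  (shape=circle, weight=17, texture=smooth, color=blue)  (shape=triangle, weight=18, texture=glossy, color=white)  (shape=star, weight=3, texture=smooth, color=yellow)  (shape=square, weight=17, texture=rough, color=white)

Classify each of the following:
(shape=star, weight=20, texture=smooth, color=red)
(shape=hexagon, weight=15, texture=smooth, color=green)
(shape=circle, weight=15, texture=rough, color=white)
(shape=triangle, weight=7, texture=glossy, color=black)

Negative, Positive, Negative, Negative

The distinguishing property — color is green — holds for all the 'Positive' cases and none of the 'Negative' cases.
(shape=star, weight=20, texture=smooth, color=red): Negative (color is red).
(shape=hexagon, weight=15, texture=smooth, color=green): Positive (color is green).
(shape=circle, weight=15, texture=rough, color=white): Negative (color is white).
(shape=triangle, weight=7, texture=glossy, color=black): Negative (color is black).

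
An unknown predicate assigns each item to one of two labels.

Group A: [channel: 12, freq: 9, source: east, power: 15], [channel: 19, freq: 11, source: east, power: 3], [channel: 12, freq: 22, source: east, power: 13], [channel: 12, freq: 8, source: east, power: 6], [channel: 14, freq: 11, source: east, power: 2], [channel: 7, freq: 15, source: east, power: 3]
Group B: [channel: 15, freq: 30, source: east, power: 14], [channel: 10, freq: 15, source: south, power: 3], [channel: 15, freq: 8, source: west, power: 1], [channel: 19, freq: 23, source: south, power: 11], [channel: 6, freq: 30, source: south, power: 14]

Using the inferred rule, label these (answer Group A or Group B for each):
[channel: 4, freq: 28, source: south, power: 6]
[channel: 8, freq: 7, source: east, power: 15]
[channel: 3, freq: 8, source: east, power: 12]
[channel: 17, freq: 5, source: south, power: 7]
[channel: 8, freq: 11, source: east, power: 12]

Group B, Group A, Group A, Group B, Group A

'Group A' ⟺ source is east AND freq ≤ 22.
[channel: 4, freq: 28, source: south, power: 6]: Group B (source is south, freq = 28).
[channel: 8, freq: 7, source: east, power: 15]: Group A (source is east, freq = 7).
[channel: 3, freq: 8, source: east, power: 12]: Group A (source is east, freq = 8).
[channel: 17, freq: 5, source: south, power: 7]: Group B (source is south, freq = 5).
[channel: 8, freq: 11, source: east, power: 12]: Group A (source is east, freq = 11).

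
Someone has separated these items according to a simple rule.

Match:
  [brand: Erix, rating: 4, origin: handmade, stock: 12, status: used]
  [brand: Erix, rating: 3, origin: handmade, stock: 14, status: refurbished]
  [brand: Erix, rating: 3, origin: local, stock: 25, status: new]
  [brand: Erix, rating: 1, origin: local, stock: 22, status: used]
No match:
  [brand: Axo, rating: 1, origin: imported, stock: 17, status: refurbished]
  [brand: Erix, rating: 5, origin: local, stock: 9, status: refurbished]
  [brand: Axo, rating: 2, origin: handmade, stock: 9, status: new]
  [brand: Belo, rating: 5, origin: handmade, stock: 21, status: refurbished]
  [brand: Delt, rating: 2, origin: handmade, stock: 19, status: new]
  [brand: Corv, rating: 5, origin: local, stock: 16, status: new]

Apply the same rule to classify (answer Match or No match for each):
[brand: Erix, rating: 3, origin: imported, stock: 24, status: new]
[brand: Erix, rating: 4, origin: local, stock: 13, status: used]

Match, Match

Every 'Match' example satisfies: brand is Erix AND rating ≤ 4. None of the 'No match' examples do.
[brand: Erix, rating: 3, origin: imported, stock: 24, status: new] — brand is Erix, rating = 3, hence Match. [brand: Erix, rating: 4, origin: local, stock: 13, status: used] — brand is Erix, rating = 4, hence Match.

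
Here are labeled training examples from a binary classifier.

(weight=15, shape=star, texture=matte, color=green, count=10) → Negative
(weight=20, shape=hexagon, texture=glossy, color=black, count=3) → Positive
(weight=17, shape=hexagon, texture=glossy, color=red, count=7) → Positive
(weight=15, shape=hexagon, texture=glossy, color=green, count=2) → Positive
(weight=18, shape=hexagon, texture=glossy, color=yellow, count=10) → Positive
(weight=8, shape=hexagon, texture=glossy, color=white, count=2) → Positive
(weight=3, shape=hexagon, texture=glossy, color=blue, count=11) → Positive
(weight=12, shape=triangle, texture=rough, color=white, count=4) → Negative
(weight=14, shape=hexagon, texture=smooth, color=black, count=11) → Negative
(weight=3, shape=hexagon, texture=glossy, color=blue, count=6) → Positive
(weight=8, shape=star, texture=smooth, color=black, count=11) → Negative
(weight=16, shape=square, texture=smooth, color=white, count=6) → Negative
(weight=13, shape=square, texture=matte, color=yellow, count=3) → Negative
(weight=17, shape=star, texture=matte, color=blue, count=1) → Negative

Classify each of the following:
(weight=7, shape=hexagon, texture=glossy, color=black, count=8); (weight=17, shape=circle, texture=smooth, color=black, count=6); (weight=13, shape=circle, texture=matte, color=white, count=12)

Positive, Negative, Negative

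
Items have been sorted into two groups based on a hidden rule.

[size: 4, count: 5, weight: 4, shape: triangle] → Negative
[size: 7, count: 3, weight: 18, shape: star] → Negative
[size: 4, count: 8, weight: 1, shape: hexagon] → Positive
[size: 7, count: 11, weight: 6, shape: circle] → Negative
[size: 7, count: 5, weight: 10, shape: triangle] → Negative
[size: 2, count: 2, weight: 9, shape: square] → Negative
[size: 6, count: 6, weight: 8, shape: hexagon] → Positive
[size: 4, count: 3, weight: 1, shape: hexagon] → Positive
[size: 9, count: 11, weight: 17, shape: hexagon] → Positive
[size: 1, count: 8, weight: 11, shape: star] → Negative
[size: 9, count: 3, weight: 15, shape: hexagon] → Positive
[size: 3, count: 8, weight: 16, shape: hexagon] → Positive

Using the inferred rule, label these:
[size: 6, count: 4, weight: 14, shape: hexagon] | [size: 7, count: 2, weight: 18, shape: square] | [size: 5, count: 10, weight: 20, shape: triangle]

The common property of the 'Positive' items is: shape is hexagon. No 'Negative' item has it.
Positive: [size: 6, count: 4, weight: 14, shape: hexagon], since shape is hexagon. Negative: [size: 7, count: 2, weight: 18, shape: square], since shape is square. Negative: [size: 5, count: 10, weight: 20, shape: triangle], since shape is triangle.

Positive, Negative, Negative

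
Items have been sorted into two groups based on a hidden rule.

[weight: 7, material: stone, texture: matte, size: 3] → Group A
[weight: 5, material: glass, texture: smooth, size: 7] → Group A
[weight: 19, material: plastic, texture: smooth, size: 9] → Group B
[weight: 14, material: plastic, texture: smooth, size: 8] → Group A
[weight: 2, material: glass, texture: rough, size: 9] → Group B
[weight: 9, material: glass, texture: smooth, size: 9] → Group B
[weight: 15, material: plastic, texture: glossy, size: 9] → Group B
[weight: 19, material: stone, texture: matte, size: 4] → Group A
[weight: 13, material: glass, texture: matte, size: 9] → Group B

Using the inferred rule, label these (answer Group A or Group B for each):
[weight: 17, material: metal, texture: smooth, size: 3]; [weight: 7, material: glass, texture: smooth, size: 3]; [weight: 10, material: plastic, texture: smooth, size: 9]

Rule: size ≤ 8. This holds for each 'Group A' example and fails for each 'Group B' one.
Group A: [weight: 17, material: metal, texture: smooth, size: 3], since size = 3.
Group A: [weight: 7, material: glass, texture: smooth, size: 3], since size = 3.
Group B: [weight: 10, material: plastic, texture: smooth, size: 9], since size = 9.

Group A, Group A, Group B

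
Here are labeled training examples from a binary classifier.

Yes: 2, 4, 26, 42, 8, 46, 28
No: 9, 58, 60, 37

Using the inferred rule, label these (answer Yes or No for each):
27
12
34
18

No, Yes, Yes, Yes

All 'Yes' examples share one property — even AND at most 46 — and every 'No' example lacks it.
27: No (27 is odd, 27 ≤ 46).
12: Yes (12 is even, 12 ≤ 46).
34: Yes (34 is even, 34 ≤ 46).
18: Yes (18 is even, 18 ≤ 46).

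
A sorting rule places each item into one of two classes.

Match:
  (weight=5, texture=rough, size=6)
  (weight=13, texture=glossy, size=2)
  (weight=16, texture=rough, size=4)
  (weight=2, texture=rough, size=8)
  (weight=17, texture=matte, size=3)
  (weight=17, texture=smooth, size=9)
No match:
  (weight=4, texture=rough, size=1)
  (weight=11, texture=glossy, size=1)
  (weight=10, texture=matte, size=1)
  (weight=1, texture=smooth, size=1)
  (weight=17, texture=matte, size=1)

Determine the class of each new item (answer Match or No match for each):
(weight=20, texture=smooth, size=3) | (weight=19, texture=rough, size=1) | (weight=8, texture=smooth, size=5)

The rule appears to be: size ≥ 2.

Match, No match, Match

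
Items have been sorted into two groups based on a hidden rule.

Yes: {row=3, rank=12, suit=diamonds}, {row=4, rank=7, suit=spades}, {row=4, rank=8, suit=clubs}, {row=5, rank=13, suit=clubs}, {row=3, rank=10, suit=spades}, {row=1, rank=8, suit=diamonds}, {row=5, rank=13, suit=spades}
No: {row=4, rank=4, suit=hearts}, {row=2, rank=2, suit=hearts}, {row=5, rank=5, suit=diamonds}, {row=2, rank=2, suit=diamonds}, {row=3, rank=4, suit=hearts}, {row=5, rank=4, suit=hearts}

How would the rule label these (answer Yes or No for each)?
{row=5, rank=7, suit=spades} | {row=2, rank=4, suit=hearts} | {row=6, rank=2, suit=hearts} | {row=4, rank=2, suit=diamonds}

The simplest hypothesis consistent with all the labels is: rank ≥ 7.

Yes, No, No, No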